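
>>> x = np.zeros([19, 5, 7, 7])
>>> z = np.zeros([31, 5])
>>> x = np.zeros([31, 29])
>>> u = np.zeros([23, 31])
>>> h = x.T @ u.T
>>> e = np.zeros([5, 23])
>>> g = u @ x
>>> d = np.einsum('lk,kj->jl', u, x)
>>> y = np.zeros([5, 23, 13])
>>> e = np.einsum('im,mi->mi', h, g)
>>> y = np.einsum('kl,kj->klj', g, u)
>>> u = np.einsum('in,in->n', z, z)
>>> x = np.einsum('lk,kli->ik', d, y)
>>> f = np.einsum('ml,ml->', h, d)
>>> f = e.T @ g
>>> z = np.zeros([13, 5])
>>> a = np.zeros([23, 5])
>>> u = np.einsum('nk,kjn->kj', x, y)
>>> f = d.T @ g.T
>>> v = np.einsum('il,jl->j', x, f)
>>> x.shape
(31, 23)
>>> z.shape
(13, 5)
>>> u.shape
(23, 29)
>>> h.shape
(29, 23)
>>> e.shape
(23, 29)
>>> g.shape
(23, 29)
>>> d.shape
(29, 23)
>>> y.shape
(23, 29, 31)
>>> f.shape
(23, 23)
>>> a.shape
(23, 5)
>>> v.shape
(23,)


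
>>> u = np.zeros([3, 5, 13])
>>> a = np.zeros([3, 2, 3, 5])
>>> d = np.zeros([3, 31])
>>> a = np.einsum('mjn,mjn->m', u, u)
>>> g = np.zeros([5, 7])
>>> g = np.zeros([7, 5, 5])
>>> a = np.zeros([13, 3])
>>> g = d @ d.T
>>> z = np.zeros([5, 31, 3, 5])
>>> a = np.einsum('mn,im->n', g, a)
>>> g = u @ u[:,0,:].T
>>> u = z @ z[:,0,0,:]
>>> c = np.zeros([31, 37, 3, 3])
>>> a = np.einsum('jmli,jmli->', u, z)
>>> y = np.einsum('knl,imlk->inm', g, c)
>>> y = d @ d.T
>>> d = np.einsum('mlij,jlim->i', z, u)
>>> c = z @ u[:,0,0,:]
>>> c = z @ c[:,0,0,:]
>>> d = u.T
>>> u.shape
(5, 31, 3, 5)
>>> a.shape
()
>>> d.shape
(5, 3, 31, 5)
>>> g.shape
(3, 5, 3)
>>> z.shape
(5, 31, 3, 5)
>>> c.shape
(5, 31, 3, 5)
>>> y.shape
(3, 3)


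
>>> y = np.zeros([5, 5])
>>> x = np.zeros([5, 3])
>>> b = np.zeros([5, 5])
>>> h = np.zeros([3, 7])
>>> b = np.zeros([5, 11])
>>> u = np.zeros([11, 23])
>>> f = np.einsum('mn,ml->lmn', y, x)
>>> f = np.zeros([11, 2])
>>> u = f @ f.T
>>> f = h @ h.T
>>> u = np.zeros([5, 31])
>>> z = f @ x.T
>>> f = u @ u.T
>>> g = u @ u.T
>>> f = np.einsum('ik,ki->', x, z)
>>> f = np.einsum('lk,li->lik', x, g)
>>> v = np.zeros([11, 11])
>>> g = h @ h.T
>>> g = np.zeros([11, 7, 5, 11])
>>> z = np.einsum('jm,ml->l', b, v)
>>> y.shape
(5, 5)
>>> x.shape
(5, 3)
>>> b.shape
(5, 11)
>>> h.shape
(3, 7)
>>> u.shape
(5, 31)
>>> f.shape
(5, 5, 3)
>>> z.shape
(11,)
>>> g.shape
(11, 7, 5, 11)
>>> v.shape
(11, 11)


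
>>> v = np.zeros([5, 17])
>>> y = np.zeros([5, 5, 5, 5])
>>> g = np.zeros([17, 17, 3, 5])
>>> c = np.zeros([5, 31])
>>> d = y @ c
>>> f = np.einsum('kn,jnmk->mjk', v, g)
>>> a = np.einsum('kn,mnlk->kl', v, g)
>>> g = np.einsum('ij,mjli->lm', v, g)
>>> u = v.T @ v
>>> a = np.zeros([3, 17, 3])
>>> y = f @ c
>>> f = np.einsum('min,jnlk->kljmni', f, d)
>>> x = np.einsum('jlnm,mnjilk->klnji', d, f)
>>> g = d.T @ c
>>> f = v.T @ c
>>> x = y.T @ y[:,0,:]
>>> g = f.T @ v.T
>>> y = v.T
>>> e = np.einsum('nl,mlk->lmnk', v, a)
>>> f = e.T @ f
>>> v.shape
(5, 17)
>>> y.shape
(17, 5)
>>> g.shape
(31, 5)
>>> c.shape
(5, 31)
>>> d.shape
(5, 5, 5, 31)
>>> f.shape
(3, 5, 3, 31)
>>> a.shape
(3, 17, 3)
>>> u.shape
(17, 17)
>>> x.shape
(31, 17, 31)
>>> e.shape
(17, 3, 5, 3)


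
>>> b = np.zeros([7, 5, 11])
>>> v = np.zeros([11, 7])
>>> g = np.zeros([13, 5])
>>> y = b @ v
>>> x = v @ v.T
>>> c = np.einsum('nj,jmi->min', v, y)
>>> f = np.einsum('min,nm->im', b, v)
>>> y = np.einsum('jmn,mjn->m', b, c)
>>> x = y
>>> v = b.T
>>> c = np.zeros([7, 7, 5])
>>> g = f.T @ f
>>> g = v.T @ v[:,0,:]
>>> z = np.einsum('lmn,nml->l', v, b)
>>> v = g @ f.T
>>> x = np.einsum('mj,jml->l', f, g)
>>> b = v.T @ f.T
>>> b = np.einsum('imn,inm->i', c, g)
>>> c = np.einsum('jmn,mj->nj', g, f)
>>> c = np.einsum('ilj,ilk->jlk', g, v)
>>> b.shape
(7,)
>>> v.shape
(7, 5, 5)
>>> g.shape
(7, 5, 7)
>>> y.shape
(5,)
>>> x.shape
(7,)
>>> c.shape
(7, 5, 5)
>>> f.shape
(5, 7)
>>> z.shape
(11,)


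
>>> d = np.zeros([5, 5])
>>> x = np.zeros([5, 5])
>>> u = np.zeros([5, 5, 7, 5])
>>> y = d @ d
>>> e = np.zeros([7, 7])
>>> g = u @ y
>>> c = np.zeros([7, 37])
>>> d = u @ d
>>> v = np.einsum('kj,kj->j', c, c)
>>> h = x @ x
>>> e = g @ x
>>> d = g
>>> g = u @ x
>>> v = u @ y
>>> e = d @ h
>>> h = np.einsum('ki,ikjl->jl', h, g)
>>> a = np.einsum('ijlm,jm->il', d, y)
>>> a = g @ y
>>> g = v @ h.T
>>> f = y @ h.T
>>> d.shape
(5, 5, 7, 5)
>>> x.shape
(5, 5)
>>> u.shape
(5, 5, 7, 5)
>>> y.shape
(5, 5)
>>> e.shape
(5, 5, 7, 5)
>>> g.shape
(5, 5, 7, 7)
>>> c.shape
(7, 37)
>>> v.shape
(5, 5, 7, 5)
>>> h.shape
(7, 5)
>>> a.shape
(5, 5, 7, 5)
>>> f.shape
(5, 7)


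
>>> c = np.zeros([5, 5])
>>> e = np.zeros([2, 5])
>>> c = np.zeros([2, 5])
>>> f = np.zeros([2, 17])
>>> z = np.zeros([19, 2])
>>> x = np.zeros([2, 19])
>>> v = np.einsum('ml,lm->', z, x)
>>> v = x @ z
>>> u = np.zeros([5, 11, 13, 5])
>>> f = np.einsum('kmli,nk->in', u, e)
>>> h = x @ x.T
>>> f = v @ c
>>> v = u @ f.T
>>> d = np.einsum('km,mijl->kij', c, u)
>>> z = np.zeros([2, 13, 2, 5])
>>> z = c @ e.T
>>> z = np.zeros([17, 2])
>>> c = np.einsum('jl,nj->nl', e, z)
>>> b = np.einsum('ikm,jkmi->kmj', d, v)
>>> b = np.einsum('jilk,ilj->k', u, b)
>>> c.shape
(17, 5)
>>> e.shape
(2, 5)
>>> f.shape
(2, 5)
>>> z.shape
(17, 2)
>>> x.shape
(2, 19)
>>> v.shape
(5, 11, 13, 2)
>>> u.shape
(5, 11, 13, 5)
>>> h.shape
(2, 2)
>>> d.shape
(2, 11, 13)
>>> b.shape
(5,)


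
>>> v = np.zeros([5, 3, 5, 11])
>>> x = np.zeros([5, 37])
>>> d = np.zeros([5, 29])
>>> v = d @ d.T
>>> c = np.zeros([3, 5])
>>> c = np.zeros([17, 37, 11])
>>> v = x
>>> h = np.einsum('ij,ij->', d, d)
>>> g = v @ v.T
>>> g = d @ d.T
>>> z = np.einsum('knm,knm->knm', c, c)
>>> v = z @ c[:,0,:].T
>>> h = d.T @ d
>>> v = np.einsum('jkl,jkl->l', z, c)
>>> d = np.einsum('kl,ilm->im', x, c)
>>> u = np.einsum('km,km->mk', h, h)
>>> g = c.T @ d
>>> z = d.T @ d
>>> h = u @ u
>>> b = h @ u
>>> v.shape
(11,)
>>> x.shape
(5, 37)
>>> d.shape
(17, 11)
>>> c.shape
(17, 37, 11)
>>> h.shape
(29, 29)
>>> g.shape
(11, 37, 11)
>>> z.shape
(11, 11)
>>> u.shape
(29, 29)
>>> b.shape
(29, 29)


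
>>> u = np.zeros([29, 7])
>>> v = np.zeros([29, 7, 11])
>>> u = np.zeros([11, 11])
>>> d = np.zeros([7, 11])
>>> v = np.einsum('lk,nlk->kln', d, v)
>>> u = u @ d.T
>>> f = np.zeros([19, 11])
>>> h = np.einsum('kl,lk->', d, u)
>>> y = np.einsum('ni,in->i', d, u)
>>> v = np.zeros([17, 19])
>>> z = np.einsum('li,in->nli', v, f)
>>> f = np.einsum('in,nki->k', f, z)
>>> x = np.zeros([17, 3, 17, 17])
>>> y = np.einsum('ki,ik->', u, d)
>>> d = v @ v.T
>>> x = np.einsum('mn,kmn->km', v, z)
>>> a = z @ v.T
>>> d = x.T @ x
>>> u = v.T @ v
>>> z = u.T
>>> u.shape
(19, 19)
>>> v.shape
(17, 19)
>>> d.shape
(17, 17)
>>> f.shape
(17,)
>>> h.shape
()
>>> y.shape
()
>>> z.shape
(19, 19)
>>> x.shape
(11, 17)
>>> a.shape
(11, 17, 17)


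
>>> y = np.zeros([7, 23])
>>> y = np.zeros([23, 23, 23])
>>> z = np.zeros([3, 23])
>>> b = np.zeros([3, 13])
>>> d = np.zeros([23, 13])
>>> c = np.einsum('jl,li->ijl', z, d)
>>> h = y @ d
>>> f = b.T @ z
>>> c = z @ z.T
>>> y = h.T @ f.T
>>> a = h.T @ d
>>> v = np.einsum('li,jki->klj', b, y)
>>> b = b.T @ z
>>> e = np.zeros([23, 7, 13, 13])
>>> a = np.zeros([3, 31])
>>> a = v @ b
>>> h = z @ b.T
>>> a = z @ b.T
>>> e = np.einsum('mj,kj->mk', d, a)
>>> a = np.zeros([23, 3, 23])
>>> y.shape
(13, 23, 13)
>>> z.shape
(3, 23)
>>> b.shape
(13, 23)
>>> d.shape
(23, 13)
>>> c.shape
(3, 3)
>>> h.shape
(3, 13)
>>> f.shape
(13, 23)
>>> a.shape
(23, 3, 23)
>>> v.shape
(23, 3, 13)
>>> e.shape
(23, 3)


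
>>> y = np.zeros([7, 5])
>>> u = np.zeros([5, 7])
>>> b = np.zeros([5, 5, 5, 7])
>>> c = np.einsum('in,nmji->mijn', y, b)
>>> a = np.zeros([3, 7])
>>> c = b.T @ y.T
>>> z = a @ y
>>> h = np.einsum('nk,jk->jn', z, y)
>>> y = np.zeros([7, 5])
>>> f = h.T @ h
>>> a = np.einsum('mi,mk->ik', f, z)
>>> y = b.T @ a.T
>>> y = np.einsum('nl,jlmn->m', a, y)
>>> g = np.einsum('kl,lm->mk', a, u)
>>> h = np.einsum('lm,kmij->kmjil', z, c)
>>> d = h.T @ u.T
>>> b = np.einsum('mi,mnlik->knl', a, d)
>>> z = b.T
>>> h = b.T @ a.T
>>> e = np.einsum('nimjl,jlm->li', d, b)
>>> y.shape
(5,)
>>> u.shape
(5, 7)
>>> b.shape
(5, 5, 7)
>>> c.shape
(7, 5, 5, 7)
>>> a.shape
(3, 5)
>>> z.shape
(7, 5, 5)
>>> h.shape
(7, 5, 3)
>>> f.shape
(3, 3)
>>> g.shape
(7, 3)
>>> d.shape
(3, 5, 7, 5, 5)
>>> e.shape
(5, 5)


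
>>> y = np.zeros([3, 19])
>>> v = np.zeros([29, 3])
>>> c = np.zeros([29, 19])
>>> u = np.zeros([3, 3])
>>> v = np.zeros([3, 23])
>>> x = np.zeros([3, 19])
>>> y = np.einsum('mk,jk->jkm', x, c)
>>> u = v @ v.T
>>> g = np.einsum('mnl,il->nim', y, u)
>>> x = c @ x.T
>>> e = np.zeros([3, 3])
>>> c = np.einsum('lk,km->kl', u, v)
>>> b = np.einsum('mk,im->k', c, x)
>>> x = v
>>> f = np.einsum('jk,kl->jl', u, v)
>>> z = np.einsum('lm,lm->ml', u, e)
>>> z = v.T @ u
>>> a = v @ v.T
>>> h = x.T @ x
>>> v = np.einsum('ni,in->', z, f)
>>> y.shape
(29, 19, 3)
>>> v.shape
()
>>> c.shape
(3, 3)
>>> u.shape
(3, 3)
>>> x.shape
(3, 23)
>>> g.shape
(19, 3, 29)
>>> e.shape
(3, 3)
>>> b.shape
(3,)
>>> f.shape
(3, 23)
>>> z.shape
(23, 3)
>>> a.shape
(3, 3)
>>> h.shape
(23, 23)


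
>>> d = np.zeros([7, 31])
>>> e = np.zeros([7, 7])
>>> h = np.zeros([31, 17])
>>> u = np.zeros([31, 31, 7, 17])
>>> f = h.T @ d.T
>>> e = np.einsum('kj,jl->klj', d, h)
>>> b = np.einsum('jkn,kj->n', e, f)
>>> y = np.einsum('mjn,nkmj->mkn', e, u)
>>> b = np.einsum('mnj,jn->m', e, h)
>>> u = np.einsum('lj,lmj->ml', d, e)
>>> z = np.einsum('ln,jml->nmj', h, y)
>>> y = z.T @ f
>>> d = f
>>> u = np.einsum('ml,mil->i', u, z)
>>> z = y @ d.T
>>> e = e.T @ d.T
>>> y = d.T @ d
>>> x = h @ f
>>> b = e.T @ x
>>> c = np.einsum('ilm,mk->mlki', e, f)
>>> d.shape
(17, 7)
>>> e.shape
(31, 17, 17)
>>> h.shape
(31, 17)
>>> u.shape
(31,)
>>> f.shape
(17, 7)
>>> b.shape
(17, 17, 7)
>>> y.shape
(7, 7)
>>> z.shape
(7, 31, 17)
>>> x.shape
(31, 7)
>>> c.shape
(17, 17, 7, 31)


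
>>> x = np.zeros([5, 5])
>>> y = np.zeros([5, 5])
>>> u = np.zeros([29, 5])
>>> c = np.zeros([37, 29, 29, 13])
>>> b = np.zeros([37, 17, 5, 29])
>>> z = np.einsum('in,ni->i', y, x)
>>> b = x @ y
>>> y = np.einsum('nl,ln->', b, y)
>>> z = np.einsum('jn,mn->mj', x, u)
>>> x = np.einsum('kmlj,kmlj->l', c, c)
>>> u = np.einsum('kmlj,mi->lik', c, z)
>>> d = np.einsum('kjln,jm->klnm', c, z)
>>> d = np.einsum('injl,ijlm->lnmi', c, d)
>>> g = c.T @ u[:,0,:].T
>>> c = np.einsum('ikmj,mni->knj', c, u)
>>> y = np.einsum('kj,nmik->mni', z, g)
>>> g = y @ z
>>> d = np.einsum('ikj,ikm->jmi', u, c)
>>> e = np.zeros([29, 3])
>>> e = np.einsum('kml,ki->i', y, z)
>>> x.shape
(29,)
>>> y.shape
(29, 13, 29)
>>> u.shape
(29, 5, 37)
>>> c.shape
(29, 5, 13)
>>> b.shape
(5, 5)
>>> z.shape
(29, 5)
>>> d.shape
(37, 13, 29)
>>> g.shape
(29, 13, 5)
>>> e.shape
(5,)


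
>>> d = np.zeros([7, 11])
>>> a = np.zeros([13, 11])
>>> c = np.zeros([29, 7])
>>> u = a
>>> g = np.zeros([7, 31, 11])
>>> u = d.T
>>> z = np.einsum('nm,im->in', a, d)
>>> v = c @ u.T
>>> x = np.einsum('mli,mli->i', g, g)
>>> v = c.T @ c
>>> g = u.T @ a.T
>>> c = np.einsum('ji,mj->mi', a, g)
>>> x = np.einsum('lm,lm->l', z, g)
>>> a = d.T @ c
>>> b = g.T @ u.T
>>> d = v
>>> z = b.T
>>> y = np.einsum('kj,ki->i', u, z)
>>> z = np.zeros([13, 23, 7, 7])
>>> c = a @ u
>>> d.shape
(7, 7)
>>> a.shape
(11, 11)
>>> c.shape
(11, 7)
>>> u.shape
(11, 7)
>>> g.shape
(7, 13)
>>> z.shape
(13, 23, 7, 7)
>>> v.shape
(7, 7)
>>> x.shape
(7,)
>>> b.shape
(13, 11)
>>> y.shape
(13,)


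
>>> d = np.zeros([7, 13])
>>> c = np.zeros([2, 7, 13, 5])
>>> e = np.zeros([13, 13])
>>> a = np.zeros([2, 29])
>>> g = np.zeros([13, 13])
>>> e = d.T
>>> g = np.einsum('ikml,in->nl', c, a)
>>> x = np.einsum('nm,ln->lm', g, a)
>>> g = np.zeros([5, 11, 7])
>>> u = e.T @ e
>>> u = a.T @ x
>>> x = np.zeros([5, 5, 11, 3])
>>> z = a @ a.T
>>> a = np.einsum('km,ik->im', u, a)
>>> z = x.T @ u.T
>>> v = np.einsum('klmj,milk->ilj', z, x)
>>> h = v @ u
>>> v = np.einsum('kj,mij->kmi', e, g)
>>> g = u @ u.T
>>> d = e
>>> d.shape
(13, 7)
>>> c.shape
(2, 7, 13, 5)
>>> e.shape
(13, 7)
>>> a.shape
(2, 5)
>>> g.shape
(29, 29)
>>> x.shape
(5, 5, 11, 3)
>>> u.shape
(29, 5)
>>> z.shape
(3, 11, 5, 29)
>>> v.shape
(13, 5, 11)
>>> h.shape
(5, 11, 5)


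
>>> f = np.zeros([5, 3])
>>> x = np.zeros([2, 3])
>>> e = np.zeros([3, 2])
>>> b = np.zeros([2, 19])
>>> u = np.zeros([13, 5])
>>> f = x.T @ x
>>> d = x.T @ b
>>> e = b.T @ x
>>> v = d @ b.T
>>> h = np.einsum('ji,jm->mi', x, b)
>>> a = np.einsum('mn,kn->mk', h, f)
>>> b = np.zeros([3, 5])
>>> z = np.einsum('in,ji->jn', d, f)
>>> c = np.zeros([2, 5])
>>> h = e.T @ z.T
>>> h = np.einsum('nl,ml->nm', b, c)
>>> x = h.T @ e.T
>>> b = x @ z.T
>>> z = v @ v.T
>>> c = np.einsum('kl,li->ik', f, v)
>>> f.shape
(3, 3)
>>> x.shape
(2, 19)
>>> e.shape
(19, 3)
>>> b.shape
(2, 3)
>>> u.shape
(13, 5)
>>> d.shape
(3, 19)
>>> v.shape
(3, 2)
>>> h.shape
(3, 2)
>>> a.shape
(19, 3)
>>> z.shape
(3, 3)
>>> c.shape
(2, 3)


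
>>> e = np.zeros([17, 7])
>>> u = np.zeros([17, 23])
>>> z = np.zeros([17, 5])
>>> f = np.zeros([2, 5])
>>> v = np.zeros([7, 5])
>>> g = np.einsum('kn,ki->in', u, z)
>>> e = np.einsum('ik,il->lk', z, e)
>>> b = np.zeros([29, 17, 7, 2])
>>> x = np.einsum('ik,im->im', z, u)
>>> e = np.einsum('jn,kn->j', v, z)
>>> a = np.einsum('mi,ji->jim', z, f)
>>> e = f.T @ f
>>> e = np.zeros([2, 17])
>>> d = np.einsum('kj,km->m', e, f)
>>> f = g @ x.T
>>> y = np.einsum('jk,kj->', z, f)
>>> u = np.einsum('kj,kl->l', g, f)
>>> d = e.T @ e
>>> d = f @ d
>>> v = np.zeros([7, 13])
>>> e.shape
(2, 17)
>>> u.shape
(17,)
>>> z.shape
(17, 5)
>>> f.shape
(5, 17)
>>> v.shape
(7, 13)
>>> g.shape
(5, 23)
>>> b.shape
(29, 17, 7, 2)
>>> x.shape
(17, 23)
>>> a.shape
(2, 5, 17)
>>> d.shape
(5, 17)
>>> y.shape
()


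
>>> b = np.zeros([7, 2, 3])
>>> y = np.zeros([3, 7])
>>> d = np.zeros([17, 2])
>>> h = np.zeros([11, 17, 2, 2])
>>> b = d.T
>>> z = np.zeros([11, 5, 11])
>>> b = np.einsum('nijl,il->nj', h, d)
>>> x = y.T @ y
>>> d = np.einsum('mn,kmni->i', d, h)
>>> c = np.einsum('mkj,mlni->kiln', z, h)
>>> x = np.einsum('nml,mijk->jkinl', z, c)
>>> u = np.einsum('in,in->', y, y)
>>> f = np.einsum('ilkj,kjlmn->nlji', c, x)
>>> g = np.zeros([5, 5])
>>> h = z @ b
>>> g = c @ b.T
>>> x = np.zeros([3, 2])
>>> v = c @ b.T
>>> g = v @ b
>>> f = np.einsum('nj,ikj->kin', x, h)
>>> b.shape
(11, 2)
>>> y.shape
(3, 7)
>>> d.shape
(2,)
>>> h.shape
(11, 5, 2)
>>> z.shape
(11, 5, 11)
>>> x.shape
(3, 2)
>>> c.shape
(5, 2, 17, 2)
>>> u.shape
()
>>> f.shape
(5, 11, 3)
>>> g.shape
(5, 2, 17, 2)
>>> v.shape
(5, 2, 17, 11)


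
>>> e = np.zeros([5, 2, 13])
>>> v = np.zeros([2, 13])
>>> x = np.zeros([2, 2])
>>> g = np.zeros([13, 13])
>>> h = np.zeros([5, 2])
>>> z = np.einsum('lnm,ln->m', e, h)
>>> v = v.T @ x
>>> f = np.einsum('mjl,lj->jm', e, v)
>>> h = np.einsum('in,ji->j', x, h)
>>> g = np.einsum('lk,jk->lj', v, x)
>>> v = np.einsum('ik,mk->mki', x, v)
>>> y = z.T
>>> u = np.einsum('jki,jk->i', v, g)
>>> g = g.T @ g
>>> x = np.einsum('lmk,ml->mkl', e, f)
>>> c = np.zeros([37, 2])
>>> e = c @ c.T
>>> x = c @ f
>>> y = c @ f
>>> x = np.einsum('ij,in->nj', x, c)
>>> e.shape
(37, 37)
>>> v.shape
(13, 2, 2)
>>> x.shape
(2, 5)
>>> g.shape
(2, 2)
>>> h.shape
(5,)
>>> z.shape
(13,)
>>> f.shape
(2, 5)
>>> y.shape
(37, 5)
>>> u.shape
(2,)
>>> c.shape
(37, 2)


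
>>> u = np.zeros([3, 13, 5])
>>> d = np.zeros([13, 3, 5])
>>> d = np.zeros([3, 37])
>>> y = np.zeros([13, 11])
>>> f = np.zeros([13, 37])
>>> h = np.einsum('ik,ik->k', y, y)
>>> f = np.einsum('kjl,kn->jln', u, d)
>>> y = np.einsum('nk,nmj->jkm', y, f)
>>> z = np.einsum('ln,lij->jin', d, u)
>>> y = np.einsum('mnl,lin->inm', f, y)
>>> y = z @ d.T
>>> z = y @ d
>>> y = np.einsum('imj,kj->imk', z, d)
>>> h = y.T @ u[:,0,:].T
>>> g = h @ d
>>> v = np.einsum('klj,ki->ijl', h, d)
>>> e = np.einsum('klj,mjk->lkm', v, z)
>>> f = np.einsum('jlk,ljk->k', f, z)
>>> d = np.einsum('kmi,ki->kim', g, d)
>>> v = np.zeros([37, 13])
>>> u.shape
(3, 13, 5)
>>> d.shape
(3, 37, 13)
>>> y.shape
(5, 13, 3)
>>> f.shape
(37,)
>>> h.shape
(3, 13, 3)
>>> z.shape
(5, 13, 37)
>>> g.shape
(3, 13, 37)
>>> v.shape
(37, 13)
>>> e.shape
(3, 37, 5)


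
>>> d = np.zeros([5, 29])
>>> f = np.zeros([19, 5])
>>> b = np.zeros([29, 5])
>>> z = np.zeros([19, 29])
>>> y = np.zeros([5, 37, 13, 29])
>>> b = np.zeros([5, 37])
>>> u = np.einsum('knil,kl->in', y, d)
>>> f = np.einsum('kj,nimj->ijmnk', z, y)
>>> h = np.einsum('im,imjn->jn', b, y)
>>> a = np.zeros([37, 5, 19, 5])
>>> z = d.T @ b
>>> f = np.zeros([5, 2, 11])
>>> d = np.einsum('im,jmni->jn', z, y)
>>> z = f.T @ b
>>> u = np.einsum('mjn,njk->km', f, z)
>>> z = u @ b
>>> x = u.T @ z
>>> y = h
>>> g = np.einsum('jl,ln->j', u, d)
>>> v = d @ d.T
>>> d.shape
(5, 13)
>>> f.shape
(5, 2, 11)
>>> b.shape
(5, 37)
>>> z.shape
(37, 37)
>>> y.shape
(13, 29)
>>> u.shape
(37, 5)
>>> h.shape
(13, 29)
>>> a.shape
(37, 5, 19, 5)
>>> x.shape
(5, 37)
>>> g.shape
(37,)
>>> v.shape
(5, 5)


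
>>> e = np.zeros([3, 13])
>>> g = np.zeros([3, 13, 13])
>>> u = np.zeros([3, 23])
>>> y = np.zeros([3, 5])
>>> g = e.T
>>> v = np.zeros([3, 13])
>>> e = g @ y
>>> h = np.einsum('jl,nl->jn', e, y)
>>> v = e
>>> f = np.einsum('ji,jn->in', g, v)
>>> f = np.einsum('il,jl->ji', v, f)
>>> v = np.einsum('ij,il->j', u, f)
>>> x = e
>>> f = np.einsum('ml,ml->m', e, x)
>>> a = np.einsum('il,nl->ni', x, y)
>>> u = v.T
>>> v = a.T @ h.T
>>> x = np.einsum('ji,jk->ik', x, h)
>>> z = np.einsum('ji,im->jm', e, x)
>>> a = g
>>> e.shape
(13, 5)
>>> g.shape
(13, 3)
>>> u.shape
(23,)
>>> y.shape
(3, 5)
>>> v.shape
(13, 13)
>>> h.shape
(13, 3)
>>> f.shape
(13,)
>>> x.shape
(5, 3)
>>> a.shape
(13, 3)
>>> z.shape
(13, 3)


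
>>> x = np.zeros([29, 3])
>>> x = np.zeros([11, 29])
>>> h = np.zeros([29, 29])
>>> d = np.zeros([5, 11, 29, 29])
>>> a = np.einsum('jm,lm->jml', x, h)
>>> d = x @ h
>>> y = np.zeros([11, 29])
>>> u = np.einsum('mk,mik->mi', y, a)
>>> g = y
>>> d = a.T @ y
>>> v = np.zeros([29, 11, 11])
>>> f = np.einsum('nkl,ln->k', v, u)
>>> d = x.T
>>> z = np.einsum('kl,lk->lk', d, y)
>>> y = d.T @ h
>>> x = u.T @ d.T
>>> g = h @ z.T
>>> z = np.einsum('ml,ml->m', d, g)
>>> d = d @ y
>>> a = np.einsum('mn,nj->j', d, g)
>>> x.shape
(29, 29)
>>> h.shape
(29, 29)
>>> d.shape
(29, 29)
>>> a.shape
(11,)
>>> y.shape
(11, 29)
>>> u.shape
(11, 29)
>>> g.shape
(29, 11)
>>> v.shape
(29, 11, 11)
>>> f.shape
(11,)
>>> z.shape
(29,)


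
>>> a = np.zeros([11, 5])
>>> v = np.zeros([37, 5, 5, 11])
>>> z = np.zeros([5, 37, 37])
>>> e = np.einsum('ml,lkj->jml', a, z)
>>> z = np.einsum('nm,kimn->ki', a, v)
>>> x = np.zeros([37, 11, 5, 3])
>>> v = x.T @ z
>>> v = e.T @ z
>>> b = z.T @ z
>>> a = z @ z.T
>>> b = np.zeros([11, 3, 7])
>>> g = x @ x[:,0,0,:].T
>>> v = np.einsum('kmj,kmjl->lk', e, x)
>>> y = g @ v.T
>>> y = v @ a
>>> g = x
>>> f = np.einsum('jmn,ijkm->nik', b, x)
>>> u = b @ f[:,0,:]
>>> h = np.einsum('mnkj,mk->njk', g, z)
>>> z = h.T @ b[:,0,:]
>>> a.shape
(37, 37)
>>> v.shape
(3, 37)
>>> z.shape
(5, 3, 7)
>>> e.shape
(37, 11, 5)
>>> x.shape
(37, 11, 5, 3)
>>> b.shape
(11, 3, 7)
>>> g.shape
(37, 11, 5, 3)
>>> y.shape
(3, 37)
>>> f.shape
(7, 37, 5)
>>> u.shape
(11, 3, 5)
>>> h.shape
(11, 3, 5)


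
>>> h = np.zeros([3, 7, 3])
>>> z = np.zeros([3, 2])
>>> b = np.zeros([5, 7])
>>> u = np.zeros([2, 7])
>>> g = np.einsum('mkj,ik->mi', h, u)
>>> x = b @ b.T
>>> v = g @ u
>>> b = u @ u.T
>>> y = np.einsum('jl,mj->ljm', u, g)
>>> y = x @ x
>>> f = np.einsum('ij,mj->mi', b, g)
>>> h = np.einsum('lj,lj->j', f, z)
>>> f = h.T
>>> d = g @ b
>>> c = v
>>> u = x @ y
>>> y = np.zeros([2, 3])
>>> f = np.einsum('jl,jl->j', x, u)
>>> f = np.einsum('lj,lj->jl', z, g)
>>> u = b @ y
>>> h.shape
(2,)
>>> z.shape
(3, 2)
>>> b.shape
(2, 2)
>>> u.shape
(2, 3)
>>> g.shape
(3, 2)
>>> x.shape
(5, 5)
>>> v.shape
(3, 7)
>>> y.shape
(2, 3)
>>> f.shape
(2, 3)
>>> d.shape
(3, 2)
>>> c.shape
(3, 7)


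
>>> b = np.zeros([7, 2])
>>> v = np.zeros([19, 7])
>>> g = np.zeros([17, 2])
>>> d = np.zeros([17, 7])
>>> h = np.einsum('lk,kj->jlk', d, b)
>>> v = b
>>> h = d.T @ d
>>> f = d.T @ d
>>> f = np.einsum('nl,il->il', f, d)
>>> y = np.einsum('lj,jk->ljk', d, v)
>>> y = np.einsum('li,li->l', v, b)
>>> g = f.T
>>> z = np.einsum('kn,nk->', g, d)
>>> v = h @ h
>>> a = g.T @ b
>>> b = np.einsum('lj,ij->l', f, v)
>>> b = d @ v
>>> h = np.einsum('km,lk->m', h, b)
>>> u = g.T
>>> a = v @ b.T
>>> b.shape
(17, 7)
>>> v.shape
(7, 7)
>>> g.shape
(7, 17)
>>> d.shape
(17, 7)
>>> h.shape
(7,)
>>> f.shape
(17, 7)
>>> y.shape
(7,)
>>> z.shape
()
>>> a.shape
(7, 17)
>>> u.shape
(17, 7)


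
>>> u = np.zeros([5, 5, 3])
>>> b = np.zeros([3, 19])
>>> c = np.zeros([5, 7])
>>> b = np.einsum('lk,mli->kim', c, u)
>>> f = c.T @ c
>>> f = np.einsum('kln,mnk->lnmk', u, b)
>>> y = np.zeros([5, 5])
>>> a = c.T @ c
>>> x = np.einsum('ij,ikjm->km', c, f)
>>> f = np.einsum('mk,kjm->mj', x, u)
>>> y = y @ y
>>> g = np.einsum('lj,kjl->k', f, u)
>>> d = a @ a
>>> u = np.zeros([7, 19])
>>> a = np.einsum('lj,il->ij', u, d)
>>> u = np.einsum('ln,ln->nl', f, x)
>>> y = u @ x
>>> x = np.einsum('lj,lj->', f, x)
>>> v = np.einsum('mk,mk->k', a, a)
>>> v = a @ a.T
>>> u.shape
(5, 3)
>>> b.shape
(7, 3, 5)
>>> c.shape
(5, 7)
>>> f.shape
(3, 5)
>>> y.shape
(5, 5)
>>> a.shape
(7, 19)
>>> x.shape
()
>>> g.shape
(5,)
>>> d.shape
(7, 7)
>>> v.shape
(7, 7)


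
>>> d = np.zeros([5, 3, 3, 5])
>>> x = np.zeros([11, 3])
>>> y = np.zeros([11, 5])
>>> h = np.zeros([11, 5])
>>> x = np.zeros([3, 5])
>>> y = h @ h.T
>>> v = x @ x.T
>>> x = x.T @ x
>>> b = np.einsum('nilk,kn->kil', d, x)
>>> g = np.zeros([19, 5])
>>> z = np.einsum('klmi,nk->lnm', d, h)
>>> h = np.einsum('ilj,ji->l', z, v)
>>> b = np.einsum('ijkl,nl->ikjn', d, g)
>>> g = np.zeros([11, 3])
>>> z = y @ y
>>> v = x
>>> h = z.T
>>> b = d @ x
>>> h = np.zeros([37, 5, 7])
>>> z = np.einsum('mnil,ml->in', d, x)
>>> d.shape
(5, 3, 3, 5)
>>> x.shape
(5, 5)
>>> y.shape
(11, 11)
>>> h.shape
(37, 5, 7)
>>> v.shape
(5, 5)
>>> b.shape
(5, 3, 3, 5)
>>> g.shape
(11, 3)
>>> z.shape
(3, 3)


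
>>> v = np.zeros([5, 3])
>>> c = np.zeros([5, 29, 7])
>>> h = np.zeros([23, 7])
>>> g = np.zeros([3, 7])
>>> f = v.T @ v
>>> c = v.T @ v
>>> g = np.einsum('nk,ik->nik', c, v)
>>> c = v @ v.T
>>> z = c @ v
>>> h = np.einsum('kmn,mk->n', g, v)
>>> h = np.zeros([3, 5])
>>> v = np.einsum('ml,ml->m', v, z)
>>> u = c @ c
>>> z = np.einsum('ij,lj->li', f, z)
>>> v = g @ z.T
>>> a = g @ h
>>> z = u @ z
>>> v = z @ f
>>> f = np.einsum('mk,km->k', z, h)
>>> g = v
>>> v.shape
(5, 3)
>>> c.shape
(5, 5)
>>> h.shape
(3, 5)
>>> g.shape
(5, 3)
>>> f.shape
(3,)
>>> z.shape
(5, 3)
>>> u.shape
(5, 5)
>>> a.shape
(3, 5, 5)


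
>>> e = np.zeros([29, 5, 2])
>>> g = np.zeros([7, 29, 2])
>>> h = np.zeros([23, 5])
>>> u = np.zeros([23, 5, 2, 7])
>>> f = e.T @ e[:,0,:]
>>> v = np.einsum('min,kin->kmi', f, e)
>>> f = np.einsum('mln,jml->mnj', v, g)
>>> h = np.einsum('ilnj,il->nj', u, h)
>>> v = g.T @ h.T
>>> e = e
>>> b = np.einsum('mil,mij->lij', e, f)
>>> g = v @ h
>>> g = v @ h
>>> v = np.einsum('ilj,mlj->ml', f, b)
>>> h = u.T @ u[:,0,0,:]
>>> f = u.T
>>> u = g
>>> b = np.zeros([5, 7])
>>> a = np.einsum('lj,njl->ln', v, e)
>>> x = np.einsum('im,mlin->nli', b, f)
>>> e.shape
(29, 5, 2)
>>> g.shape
(2, 29, 7)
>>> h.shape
(7, 2, 5, 7)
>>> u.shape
(2, 29, 7)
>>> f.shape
(7, 2, 5, 23)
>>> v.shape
(2, 5)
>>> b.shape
(5, 7)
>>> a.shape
(2, 29)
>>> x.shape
(23, 2, 5)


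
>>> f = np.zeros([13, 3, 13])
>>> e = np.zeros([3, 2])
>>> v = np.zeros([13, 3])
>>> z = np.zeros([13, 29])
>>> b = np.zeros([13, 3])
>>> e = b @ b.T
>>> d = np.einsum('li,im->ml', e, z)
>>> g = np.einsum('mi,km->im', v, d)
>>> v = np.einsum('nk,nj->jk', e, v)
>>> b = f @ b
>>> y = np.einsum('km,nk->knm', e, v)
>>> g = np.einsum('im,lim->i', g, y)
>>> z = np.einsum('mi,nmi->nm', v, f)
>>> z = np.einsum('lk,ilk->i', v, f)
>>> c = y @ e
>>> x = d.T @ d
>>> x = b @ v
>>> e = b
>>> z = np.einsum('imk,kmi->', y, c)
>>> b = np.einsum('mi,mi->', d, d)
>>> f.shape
(13, 3, 13)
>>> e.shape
(13, 3, 3)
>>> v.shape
(3, 13)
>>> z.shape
()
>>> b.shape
()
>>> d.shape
(29, 13)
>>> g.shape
(3,)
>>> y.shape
(13, 3, 13)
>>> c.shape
(13, 3, 13)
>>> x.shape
(13, 3, 13)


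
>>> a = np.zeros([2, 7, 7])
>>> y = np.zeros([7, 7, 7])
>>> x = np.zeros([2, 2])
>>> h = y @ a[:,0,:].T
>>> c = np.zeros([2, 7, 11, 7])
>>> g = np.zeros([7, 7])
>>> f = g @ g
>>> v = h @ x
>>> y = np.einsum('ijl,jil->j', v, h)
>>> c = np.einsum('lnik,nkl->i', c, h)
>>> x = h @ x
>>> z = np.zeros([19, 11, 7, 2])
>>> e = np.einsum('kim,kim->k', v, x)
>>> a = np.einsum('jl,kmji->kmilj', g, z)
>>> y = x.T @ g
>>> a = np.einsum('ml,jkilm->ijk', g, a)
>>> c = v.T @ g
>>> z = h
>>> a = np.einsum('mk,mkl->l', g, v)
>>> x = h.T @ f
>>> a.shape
(2,)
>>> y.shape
(2, 7, 7)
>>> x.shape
(2, 7, 7)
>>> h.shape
(7, 7, 2)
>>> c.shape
(2, 7, 7)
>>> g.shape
(7, 7)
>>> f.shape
(7, 7)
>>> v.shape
(7, 7, 2)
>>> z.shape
(7, 7, 2)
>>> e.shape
(7,)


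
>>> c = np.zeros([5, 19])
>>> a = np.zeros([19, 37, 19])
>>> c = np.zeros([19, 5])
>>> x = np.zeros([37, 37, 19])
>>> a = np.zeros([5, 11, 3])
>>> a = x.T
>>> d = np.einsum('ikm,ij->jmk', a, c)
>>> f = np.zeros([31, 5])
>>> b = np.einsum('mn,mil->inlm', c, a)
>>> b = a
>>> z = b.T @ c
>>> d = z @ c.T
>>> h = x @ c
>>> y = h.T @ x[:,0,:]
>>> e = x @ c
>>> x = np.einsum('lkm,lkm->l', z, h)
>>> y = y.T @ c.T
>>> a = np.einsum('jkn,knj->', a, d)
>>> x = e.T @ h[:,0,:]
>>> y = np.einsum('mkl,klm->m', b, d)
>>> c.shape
(19, 5)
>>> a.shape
()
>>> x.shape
(5, 37, 5)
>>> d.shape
(37, 37, 19)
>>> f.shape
(31, 5)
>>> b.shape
(19, 37, 37)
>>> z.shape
(37, 37, 5)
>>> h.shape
(37, 37, 5)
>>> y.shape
(19,)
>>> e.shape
(37, 37, 5)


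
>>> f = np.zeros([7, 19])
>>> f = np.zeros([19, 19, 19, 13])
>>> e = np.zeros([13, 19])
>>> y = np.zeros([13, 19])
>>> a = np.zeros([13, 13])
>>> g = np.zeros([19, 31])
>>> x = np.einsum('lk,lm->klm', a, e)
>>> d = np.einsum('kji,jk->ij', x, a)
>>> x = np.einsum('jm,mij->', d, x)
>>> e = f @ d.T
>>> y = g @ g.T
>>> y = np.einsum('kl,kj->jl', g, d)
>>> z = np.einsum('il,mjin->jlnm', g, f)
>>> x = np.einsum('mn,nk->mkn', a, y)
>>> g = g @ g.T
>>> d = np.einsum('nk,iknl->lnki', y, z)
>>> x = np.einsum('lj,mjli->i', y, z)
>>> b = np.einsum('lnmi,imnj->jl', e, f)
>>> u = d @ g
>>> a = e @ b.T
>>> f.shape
(19, 19, 19, 13)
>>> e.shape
(19, 19, 19, 19)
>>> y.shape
(13, 31)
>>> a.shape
(19, 19, 19, 13)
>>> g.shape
(19, 19)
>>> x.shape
(19,)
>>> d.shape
(19, 13, 31, 19)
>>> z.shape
(19, 31, 13, 19)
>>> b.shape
(13, 19)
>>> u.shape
(19, 13, 31, 19)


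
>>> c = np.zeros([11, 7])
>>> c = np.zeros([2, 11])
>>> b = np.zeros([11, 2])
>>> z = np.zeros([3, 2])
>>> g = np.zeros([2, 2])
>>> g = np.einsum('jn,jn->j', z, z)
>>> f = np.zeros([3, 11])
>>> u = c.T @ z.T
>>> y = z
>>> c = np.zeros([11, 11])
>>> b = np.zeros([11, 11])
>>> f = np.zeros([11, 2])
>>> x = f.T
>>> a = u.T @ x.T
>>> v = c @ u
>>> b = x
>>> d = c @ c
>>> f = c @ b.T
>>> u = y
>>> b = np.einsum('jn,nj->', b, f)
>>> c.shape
(11, 11)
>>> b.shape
()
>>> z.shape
(3, 2)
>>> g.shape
(3,)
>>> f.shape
(11, 2)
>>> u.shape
(3, 2)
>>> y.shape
(3, 2)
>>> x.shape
(2, 11)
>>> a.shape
(3, 2)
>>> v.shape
(11, 3)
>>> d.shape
(11, 11)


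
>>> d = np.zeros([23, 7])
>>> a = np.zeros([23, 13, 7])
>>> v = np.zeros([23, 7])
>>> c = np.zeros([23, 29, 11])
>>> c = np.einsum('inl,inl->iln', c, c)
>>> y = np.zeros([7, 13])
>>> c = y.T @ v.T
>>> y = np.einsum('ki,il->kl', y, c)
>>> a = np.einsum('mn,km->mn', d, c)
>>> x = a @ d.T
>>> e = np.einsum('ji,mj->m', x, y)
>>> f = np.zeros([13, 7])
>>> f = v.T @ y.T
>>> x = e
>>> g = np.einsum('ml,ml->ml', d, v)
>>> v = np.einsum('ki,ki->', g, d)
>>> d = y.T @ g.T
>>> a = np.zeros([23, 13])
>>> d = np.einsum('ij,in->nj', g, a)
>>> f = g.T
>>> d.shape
(13, 7)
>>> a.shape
(23, 13)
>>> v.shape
()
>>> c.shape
(13, 23)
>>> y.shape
(7, 23)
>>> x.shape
(7,)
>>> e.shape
(7,)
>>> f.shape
(7, 23)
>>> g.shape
(23, 7)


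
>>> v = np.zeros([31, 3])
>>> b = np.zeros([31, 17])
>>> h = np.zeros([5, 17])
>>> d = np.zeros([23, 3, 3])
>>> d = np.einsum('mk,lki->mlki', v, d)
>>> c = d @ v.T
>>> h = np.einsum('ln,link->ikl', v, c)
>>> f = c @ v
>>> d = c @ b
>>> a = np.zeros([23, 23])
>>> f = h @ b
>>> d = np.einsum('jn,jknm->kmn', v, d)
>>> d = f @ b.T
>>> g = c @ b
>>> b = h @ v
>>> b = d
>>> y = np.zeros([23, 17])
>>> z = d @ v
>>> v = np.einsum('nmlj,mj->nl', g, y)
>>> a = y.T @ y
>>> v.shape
(31, 3)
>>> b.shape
(23, 31, 31)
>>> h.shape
(23, 31, 31)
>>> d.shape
(23, 31, 31)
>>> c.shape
(31, 23, 3, 31)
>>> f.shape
(23, 31, 17)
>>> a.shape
(17, 17)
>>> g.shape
(31, 23, 3, 17)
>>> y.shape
(23, 17)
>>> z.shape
(23, 31, 3)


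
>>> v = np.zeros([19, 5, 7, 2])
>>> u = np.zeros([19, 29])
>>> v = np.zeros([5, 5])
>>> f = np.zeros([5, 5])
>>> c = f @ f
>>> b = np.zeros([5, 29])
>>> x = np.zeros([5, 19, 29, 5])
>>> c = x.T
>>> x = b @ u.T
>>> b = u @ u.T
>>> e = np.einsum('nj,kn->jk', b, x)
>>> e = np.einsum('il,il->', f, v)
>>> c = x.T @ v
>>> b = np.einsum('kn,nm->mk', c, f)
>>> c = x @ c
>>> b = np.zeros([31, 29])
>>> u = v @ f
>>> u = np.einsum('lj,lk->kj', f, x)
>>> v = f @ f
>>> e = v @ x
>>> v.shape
(5, 5)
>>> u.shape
(19, 5)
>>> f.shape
(5, 5)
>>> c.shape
(5, 5)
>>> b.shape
(31, 29)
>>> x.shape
(5, 19)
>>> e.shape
(5, 19)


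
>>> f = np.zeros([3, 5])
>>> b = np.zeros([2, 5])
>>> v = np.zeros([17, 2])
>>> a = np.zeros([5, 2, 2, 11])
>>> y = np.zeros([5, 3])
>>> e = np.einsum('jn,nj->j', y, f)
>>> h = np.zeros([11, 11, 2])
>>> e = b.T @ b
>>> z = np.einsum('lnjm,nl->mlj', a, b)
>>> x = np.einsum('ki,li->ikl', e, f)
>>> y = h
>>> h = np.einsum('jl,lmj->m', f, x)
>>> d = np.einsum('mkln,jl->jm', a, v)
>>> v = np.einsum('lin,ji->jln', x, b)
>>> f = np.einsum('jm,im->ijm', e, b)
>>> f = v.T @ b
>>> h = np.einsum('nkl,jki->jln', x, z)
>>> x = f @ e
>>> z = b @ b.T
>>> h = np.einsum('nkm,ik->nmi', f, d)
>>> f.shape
(3, 5, 5)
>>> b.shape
(2, 5)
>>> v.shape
(2, 5, 3)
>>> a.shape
(5, 2, 2, 11)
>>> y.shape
(11, 11, 2)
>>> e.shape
(5, 5)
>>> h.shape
(3, 5, 17)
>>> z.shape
(2, 2)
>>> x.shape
(3, 5, 5)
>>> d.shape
(17, 5)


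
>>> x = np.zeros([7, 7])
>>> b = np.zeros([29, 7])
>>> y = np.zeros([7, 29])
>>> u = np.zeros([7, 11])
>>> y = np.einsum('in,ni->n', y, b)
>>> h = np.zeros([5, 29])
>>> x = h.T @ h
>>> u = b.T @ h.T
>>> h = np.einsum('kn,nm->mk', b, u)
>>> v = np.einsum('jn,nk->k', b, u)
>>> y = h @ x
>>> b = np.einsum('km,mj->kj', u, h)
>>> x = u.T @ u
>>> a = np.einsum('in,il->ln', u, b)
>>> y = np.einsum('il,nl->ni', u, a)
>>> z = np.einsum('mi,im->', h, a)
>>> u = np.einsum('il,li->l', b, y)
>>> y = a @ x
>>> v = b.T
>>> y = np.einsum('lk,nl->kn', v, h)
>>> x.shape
(5, 5)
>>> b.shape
(7, 29)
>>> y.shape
(7, 5)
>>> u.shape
(29,)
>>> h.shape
(5, 29)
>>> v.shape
(29, 7)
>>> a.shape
(29, 5)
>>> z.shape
()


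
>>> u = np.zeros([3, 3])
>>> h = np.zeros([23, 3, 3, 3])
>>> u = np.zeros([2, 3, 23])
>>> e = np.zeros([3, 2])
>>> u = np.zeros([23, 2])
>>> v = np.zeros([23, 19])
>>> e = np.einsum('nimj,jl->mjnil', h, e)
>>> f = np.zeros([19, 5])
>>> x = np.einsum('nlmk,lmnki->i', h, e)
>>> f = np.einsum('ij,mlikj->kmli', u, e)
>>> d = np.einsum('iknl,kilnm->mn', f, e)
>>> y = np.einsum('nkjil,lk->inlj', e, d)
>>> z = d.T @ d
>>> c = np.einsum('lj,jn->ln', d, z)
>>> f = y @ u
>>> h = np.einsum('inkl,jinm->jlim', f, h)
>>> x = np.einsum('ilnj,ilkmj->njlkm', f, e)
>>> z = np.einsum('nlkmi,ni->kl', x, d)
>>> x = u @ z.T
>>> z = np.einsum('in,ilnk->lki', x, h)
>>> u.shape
(23, 2)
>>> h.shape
(23, 2, 3, 3)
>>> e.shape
(3, 3, 23, 3, 2)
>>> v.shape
(23, 19)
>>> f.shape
(3, 3, 2, 2)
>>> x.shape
(23, 3)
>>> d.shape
(2, 3)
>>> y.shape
(3, 3, 2, 23)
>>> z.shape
(2, 3, 23)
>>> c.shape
(2, 3)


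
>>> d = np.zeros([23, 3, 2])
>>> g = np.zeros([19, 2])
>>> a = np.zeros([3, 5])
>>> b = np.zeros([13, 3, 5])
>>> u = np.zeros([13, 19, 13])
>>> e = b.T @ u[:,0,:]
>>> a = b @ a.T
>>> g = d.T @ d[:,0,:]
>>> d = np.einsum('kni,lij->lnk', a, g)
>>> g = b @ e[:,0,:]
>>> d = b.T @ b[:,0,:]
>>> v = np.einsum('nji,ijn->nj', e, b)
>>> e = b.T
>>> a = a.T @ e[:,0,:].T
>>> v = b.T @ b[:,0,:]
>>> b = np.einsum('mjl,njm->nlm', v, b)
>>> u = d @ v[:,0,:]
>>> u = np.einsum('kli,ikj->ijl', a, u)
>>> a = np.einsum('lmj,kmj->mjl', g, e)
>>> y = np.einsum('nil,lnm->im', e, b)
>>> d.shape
(5, 3, 5)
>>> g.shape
(13, 3, 13)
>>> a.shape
(3, 13, 13)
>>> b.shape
(13, 5, 5)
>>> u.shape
(5, 5, 3)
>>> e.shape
(5, 3, 13)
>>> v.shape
(5, 3, 5)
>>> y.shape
(3, 5)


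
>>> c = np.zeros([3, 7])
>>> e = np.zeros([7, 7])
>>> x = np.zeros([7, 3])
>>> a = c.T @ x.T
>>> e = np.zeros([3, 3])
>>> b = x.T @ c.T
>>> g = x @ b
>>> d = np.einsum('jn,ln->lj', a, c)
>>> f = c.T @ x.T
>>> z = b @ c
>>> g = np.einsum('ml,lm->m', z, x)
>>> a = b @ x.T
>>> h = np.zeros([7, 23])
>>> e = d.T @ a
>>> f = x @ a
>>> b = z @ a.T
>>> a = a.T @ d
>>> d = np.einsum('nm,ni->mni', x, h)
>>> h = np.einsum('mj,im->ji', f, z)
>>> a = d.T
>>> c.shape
(3, 7)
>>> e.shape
(7, 7)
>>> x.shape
(7, 3)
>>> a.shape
(23, 7, 3)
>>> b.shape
(3, 3)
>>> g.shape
(3,)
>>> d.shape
(3, 7, 23)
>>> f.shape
(7, 7)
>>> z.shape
(3, 7)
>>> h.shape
(7, 3)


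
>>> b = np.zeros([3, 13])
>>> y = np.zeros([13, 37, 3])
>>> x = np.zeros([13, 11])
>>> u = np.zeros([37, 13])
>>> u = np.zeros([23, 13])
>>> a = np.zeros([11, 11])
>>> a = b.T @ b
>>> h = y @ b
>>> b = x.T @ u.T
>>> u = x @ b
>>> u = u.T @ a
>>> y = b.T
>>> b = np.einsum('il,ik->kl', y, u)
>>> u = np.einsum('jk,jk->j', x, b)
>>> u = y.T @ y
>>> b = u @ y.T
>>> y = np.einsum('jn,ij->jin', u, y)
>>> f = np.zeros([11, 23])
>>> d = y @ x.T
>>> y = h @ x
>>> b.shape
(11, 23)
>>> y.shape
(13, 37, 11)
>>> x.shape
(13, 11)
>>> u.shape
(11, 11)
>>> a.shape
(13, 13)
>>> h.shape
(13, 37, 13)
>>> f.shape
(11, 23)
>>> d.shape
(11, 23, 13)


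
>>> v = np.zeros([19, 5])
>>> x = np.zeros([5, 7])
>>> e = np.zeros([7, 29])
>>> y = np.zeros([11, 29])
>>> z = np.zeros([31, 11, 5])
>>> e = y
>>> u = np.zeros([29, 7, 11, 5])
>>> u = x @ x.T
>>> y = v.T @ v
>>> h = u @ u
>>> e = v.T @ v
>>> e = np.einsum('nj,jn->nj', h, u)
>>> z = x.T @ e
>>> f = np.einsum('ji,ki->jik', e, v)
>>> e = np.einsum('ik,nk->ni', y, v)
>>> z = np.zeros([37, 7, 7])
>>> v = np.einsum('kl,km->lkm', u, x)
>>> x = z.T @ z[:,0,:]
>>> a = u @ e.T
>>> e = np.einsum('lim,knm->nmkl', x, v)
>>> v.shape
(5, 5, 7)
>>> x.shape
(7, 7, 7)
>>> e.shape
(5, 7, 5, 7)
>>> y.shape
(5, 5)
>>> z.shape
(37, 7, 7)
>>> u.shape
(5, 5)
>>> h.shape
(5, 5)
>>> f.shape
(5, 5, 19)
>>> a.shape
(5, 19)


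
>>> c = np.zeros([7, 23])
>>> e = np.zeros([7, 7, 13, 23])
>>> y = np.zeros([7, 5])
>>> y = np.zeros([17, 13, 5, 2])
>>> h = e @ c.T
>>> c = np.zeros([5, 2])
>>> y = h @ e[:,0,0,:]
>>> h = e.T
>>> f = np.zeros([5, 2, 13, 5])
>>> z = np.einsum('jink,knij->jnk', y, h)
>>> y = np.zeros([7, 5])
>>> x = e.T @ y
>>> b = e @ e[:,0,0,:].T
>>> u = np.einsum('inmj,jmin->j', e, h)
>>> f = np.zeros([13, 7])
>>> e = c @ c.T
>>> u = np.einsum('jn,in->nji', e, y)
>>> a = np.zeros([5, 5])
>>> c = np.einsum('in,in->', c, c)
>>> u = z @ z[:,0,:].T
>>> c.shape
()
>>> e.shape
(5, 5)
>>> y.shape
(7, 5)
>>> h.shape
(23, 13, 7, 7)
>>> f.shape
(13, 7)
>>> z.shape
(7, 13, 23)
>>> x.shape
(23, 13, 7, 5)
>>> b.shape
(7, 7, 13, 7)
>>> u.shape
(7, 13, 7)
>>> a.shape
(5, 5)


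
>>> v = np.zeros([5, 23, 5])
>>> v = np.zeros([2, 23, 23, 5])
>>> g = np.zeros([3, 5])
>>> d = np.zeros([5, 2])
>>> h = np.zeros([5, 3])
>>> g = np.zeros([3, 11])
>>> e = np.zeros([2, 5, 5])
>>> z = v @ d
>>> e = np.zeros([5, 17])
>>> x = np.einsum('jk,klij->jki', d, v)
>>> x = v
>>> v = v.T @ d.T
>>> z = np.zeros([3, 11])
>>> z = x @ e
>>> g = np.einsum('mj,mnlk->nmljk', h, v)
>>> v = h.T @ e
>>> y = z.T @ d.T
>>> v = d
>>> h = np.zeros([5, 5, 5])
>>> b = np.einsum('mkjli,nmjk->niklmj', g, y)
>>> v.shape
(5, 2)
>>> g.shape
(23, 5, 23, 3, 5)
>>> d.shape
(5, 2)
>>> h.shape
(5, 5, 5)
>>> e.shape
(5, 17)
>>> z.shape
(2, 23, 23, 17)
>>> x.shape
(2, 23, 23, 5)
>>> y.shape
(17, 23, 23, 5)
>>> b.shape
(17, 5, 5, 3, 23, 23)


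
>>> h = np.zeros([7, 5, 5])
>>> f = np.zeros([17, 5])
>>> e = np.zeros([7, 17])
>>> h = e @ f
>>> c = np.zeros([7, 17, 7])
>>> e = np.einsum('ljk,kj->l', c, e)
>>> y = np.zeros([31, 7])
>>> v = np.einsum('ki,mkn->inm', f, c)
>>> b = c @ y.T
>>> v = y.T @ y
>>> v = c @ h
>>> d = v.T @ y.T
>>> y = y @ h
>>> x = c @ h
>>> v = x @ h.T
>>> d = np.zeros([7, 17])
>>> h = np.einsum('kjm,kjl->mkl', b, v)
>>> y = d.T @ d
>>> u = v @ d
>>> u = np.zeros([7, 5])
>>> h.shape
(31, 7, 7)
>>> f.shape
(17, 5)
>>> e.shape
(7,)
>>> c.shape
(7, 17, 7)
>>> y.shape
(17, 17)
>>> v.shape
(7, 17, 7)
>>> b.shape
(7, 17, 31)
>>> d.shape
(7, 17)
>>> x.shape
(7, 17, 5)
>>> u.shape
(7, 5)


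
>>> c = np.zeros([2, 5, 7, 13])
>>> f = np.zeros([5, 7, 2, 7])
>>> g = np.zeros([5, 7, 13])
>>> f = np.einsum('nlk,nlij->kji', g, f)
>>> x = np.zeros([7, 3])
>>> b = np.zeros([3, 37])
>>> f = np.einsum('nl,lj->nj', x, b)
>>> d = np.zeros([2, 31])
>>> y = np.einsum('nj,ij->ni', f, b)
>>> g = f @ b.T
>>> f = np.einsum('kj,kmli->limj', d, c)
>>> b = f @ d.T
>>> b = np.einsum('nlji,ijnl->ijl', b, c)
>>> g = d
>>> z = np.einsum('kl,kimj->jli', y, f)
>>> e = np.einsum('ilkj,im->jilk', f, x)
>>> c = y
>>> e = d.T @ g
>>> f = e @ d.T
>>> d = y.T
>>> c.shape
(7, 3)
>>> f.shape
(31, 2)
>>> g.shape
(2, 31)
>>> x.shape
(7, 3)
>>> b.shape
(2, 5, 13)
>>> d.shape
(3, 7)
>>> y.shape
(7, 3)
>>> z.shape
(31, 3, 13)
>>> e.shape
(31, 31)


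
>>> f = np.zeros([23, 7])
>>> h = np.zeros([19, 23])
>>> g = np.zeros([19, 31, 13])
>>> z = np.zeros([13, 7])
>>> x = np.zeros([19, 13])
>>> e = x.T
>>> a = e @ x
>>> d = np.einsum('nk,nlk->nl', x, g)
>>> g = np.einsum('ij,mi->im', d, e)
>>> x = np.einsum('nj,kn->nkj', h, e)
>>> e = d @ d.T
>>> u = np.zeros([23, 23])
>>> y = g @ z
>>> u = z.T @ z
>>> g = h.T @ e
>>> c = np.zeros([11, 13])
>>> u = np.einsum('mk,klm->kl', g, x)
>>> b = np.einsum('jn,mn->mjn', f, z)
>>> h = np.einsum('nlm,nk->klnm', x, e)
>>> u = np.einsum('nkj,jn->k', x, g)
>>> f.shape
(23, 7)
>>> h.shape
(19, 13, 19, 23)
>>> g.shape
(23, 19)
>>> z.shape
(13, 7)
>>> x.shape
(19, 13, 23)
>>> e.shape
(19, 19)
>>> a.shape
(13, 13)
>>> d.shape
(19, 31)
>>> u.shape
(13,)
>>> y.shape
(19, 7)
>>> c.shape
(11, 13)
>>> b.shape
(13, 23, 7)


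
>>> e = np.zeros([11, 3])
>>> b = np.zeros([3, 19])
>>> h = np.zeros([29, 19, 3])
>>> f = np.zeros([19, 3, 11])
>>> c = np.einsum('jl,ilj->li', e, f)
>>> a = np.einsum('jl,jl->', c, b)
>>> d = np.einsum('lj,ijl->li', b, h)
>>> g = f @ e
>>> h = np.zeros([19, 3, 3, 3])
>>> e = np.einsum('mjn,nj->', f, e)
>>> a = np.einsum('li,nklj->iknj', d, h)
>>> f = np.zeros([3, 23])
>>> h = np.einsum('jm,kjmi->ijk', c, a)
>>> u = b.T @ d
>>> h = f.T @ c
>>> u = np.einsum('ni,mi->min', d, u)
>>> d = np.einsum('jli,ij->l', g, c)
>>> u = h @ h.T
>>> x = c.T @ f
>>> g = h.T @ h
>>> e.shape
()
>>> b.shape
(3, 19)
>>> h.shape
(23, 19)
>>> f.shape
(3, 23)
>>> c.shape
(3, 19)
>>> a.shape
(29, 3, 19, 3)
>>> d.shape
(3,)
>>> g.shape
(19, 19)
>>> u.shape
(23, 23)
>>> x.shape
(19, 23)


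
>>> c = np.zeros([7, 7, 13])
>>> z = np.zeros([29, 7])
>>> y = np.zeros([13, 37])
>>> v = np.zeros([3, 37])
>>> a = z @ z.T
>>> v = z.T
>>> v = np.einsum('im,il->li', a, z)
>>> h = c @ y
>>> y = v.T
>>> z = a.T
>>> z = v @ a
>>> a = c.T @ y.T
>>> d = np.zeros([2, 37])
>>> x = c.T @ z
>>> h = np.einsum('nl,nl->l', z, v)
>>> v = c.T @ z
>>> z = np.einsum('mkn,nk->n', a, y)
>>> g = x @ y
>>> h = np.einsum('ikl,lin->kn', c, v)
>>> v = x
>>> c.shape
(7, 7, 13)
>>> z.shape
(29,)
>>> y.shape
(29, 7)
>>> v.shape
(13, 7, 29)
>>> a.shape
(13, 7, 29)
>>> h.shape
(7, 29)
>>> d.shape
(2, 37)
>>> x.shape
(13, 7, 29)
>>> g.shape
(13, 7, 7)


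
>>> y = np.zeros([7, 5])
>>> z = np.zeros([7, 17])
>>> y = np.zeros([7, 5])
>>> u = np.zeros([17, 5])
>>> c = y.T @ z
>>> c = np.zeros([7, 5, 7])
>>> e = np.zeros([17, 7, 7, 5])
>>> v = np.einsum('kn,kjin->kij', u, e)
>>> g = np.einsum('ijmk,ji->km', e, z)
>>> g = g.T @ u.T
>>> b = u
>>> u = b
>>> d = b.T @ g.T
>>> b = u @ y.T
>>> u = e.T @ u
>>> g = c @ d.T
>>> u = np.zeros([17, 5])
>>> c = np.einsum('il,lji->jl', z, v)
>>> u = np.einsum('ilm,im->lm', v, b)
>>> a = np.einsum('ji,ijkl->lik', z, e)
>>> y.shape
(7, 5)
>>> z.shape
(7, 17)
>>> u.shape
(7, 7)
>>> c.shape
(7, 17)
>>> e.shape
(17, 7, 7, 5)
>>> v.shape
(17, 7, 7)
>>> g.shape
(7, 5, 5)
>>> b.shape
(17, 7)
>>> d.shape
(5, 7)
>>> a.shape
(5, 17, 7)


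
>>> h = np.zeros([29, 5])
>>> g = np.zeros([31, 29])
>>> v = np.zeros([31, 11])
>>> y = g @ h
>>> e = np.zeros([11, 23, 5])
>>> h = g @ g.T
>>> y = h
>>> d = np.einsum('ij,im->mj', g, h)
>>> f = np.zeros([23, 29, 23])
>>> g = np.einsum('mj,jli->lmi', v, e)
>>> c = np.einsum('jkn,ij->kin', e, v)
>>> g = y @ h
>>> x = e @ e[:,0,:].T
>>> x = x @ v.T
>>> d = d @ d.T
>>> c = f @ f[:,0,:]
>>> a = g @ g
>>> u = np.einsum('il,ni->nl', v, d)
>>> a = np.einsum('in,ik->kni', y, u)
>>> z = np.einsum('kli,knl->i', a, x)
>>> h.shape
(31, 31)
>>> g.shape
(31, 31)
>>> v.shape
(31, 11)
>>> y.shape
(31, 31)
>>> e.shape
(11, 23, 5)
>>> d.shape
(31, 31)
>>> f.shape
(23, 29, 23)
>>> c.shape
(23, 29, 23)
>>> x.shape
(11, 23, 31)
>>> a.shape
(11, 31, 31)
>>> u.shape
(31, 11)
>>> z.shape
(31,)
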